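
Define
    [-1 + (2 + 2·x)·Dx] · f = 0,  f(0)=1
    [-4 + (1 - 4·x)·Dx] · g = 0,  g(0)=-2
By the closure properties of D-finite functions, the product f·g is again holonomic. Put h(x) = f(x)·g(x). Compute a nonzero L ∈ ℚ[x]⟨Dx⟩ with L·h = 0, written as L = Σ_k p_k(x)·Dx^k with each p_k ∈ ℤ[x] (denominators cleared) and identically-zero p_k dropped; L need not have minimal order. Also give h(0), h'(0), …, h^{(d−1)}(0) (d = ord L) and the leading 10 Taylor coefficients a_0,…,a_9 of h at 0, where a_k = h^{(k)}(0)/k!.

L = (9 + 4·x) + (-2 + 6·x + 8·x^2)·Dx  (order 1).
h: a_k = -2, -9, -143/4, -1145/8, -36635/64, -293087/128, -4689371/512, -37515001/1024, -2400959635/16384, -19207677795/32768, …
ICs: h(0) = -2.

f: a_k = 1, 1/2, -1/8, 1/16, -5/128, 7/256, -21/1024, 33/2048, -429/32768, 715/65536, …
g: a_k = -2, -8, -32, -128, -512, -2048, -8192, -32768, -131072, -524288, …
h₀=f·g: eliminate ⇒ L₀, order ≤ 1·1.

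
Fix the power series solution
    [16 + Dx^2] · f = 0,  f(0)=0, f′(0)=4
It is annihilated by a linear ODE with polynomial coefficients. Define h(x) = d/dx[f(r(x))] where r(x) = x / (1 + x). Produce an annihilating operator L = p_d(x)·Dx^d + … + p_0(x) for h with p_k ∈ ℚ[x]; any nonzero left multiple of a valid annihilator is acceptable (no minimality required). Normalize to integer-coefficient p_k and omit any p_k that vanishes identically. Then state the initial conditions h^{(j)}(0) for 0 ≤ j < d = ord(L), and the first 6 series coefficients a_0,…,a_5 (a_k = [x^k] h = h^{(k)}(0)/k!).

L = (22 + 12·x + 6·x^2) + (6 + 18·x + 18·x^2 + 6·x^3)·Dx + (1 + 4·x + 6·x^2 + 4·x^3 + x^4)·Dx^2  (order 2).
h: a_k = 4, -8, -20, 112, -772/3, 360, …
ICs: h(0) = 4, h′(0) = -8.

f: a_k = 0, 4, 0, -32/3, 0, 128/15, …
Substitute x→r, Dx→(1/r')Dx; clear ⇒ L₀.
Differentiate: ansatz ord ≤ ord L₀ ⇒ L.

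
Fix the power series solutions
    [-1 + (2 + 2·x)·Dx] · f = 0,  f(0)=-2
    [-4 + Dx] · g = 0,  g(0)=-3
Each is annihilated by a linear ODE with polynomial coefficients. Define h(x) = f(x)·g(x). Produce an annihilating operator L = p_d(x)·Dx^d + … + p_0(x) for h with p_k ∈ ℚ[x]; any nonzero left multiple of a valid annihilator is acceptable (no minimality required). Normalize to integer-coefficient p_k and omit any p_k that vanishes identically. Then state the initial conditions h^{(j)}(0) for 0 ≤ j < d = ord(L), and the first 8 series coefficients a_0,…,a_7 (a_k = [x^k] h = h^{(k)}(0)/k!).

f: a_k = -2, -1, 1/4, -1/8, 5/64, -7/128, 21/512, -33/1024, …
g: a_k = -3, -12, -24, -32, -32, -128/5, -256/15, -1024/105, …
f·g: L₀ = L_f ⊗_s L_g, ord ≤ 1·1.
L = (-9 - 8·x) + (2 + 2·x)·Dx  (order 1).
h: a_k = 6, 27, 237/4, 683/8, 5841/64, 49553/640, 417727/7680, 1167969/35840, …
ICs: h(0) = 6.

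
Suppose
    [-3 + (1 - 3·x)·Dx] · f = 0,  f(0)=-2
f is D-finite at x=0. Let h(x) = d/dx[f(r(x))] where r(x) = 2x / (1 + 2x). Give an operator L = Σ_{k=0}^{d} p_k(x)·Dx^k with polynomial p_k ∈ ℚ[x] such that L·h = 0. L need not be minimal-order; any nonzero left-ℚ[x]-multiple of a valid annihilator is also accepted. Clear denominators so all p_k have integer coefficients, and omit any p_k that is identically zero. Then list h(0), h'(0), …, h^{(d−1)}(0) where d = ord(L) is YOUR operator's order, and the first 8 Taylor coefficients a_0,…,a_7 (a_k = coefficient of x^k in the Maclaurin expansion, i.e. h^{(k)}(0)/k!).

L = 8 + (-1 + 4·x)·Dx  (order 1).
h: a_k = -12, -96, -576, -3072, -15360, -73728, -344064, -1572864, …
ICs: h(0) = -12.

f: a_k = -2, -6, -18, -54, -162, -486, -1458, -4374, …
Change of var in L_f (x↦r) gives L₀.
Derive L from L₀ (diff closure).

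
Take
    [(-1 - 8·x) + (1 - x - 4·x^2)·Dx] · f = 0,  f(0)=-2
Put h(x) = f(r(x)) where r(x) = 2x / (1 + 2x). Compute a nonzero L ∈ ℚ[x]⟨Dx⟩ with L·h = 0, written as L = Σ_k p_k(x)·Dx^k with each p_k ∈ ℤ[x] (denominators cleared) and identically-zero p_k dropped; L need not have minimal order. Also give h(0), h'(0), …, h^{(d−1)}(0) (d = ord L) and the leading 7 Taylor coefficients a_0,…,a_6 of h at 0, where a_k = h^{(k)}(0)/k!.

L = (2 + 36·x) + (-1 - 4·x + 12·x^2 + 32·x^3)·Dx  (order 1).
h: a_k = -2, -4, -32, 0, -512, 1024, -10240, …
ICs: h(0) = -2.

f: a_k = -2, -2, -10, -18, -58, -130, -362, …
L₀ from L_f via x↦r, Dx↦r'^{-1}Dx.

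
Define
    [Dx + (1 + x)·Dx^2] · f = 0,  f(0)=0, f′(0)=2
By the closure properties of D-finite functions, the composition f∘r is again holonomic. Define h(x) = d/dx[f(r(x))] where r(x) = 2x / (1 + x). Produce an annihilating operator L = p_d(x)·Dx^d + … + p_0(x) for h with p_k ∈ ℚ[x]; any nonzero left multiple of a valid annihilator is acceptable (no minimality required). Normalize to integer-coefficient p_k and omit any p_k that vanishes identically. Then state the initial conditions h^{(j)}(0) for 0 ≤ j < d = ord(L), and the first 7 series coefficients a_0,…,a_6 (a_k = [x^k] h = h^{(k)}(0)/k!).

L = (4 + 6·x) + (1 + 4·x + 3·x^2)·Dx  (order 1).
h: a_k = 4, -16, 52, -160, 484, -1456, 4372, …
ICs: h(0) = 4.

f: a_k = 0, 2, -1, 2/3, -1/2, 2/5, -1/3, …
Substitute x→r, Dx→(1/r')Dx; clear ⇒ L₀.
Derive L from L₀ (diff closure).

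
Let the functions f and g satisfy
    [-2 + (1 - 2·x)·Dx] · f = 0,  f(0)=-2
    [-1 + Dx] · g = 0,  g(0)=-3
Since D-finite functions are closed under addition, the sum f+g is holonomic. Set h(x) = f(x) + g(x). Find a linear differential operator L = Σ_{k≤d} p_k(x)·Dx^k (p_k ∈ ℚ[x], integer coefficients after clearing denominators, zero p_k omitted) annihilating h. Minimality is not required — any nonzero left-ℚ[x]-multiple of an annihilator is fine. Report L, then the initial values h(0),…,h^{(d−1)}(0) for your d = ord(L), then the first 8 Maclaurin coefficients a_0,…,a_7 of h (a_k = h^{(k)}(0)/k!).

f: a_k = -2, -4, -8, -16, -32, -64, -128, -256, …
g: a_k = -3, -3, -3/2, -1/2, -1/8, -1/40, -1/240, -1/1680, …
Sum ⇒ L₀ = lclm(L_f,L_g) in ℚ(x)⟨Dx⟩.
L = (-6 - 4·x) + (7 + 4·x - 4·x^2)·Dx + (-1 + 4·x^2)·Dx^2  (order 2).
h: a_k = -5, -7, -19/2, -33/2, -257/8, -2561/40, -30721/240, -430081/1680, …
ICs: h(0) = -5, h′(0) = -7.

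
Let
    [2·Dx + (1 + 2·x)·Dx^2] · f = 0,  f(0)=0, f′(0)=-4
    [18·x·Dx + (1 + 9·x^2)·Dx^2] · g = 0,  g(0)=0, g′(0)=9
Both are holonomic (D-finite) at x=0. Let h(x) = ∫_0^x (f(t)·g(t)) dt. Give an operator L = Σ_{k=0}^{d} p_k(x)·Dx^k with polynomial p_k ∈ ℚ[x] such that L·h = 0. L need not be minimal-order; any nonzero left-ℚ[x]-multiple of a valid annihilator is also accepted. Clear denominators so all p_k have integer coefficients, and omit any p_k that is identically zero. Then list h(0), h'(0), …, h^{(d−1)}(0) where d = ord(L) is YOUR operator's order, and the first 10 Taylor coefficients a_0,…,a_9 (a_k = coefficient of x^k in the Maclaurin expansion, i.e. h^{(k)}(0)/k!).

f: a_k = 0, -4, 4, -16/3, 8, -64/5, 64/3, -256/7, 64, -1024/9, …
g: a_k = 0, 9, 0, -27, 0, 729/5, 0, -6561/7, 0, 6561, …
L₀ := L_f ⊗_s L_g (sym. prod.), ord ≤ 4.
∫: right-multiply L₀ by Dx.
L = (792 + 3024·x + 22680·x^2 + 102384·x^3 + 174960·x^4 + 151632·x^5 + 104976·x^7)·Dx^2 + (332 + 4752·x + 28908·x^2 + 127008·x^3 + 351216·x^4 + 542376·x^5 + 408240·x^6 + 157464·x^7 + 367416·x^8)·Dx^3 + (44 + 916·x + 6696·x^2 + 27252·x^3 + 85860·x^4 + 193428·x^5 + 279936·x^6 + 224532·x^7 + 157464·x^8 + 209952·x^9)·Dx^4 + (10 + 76·x + 418·x^2 + 1728·x^3 + 5391·x^4 + 12960·x^5 + 24948·x^6 + 34992·x^7 + 29889·x^8 + 26244·x^9 + 26244·x^10)·Dx^5  (order 5).
h: a_k = 0, 0, 0, -12, 9, 12, -6, -396/5, 699/10, 332, …
ICs: h(0) = 0, h′(0) = 0, h′′(0) = 0, h′′′(0) = -72, h′′′′(0) = 216.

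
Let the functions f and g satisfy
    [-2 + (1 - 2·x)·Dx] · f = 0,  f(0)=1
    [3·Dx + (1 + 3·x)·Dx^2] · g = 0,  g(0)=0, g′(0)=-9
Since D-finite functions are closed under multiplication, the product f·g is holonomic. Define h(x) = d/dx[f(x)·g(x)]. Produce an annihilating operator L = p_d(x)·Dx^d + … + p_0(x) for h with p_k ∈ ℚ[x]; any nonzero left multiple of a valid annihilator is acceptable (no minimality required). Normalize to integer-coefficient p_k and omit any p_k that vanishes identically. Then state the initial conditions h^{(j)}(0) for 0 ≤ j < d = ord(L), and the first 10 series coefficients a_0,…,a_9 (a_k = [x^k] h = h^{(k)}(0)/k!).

f: a_k = 1, 2, 4, 8, 16, 32, 64, 128, 256, 512, …
g: a_k = 0, -9, 27/2, -27, 243/4, -729/5, 729/2, -6561/7, 19683/8, -6561, …
h₀=f·g: eliminate ⇒ L₀, order ≤ 1·2.
h=h₀': d/dx-closure on L₀ ⇒ L.
L = 24 + 30·x·Dx + (-1 - x + 6·x^2)·Dx^2  (order 2).
h: a_k = -9, -9, -108, -45, -1683/2, 837/5, -30852/5, 195273/35, -6509403/140, 516762/7, …
ICs: h(0) = -9, h′(0) = -9.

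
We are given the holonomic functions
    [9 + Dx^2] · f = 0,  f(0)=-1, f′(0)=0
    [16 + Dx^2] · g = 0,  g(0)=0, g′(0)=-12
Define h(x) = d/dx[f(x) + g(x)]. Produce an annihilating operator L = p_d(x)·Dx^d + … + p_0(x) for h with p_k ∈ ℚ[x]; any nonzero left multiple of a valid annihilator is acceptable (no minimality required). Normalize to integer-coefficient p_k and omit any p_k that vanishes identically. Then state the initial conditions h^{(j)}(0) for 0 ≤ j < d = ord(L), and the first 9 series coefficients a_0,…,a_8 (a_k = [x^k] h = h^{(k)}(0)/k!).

f: a_k = -1, 0, 9/2, 0, -27/8, 0, 81/80, 0, -729/4480, …
g: a_k = 0, -12, 0, 32, 0, -128/5, 0, 1024/105, 0, …
L₀ := lclm(L_f,L_g); ord L₀ ≤ 2+2.
h₀' ⇒ L via d/dx closure of L₀.
L = 144 + 25·Dx^2 + Dx^4  (order 4).
h: a_k = -12, 9, 96, -27/2, -128, 243/40, 1024/15, -729/560, -2048/105, …
ICs: h(0) = -12, h′(0) = 9, h′′(0) = 192, h′′′(0) = -81.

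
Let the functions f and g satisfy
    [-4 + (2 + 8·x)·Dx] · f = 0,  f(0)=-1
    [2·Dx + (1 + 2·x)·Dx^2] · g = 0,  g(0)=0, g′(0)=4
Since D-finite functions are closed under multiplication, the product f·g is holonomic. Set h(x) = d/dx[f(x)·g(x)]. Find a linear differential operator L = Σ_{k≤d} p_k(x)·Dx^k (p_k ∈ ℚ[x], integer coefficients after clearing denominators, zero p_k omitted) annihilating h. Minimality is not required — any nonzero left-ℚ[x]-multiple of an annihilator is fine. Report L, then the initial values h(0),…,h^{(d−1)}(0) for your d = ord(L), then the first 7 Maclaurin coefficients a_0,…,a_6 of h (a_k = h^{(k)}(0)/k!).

L = (2 + 16·x + 8·x^2) + (7 + 54·x + 120·x^2 + 64·x^3)·Dx + (1 + 11·x + 42·x^2 + 64·x^3 + 32·x^4)·Dx^2  (order 2).
h: a_k = -4, -8, 32, -320/3, 1048/3, -5808/5, 19776/5, …
ICs: h(0) = -4, h′(0) = -8.

f: a_k = -1, -2, 2, -4, 10, -28, 84, …
g: a_k = 0, 4, -4, 16/3, -8, 64/5, -64/3, …
L₀ := L_f ⊗_s L_g (sym. prod.), ord ≤ 2.
h₀' ⇒ L via d/dx closure of L₀.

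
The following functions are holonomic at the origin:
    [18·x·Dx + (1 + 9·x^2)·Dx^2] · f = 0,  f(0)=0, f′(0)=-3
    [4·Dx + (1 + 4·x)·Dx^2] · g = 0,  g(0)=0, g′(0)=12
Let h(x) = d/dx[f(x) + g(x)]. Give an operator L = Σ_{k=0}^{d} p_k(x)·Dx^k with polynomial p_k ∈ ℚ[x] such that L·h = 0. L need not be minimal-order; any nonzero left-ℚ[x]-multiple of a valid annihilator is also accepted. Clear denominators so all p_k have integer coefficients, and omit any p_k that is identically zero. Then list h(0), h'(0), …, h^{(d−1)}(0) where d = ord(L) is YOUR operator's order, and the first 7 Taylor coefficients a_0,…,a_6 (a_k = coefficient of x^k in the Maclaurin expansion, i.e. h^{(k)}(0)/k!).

L = (-36 - 432·x + 972·x^2 + 1296·x^3) + (-25 - 72·x - 189·x^2 + 1944·x^3 + 2592·x^4)·Dx + (-2 + x + 36·x^2 + 81·x^3 + 486·x^4 + 648·x^5)·Dx^2  (order 2).
h: a_k = 9, -48, 219, -768, 2829, -12288, 51339, …
ICs: h(0) = 9, h′(0) = -48.

f: a_k = 0, -3, 0, 9, 0, -243/5, 0, …
g: a_k = 0, 12, -24, 64, -192, 3072/5, -2048, …
f+g: L₀ = lclm(L_f,L_g), ord ≤ 2+2.
Derive L from L₀ (diff closure).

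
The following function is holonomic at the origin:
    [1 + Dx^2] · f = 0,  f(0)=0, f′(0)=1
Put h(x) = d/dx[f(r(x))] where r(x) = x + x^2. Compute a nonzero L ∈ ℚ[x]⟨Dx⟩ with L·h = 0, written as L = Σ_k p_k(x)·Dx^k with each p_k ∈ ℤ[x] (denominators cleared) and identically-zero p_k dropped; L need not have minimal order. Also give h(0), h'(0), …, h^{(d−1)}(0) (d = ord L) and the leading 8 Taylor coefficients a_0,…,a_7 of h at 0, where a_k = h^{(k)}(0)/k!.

L = (13 + 8·x + 24·x^2 + 32·x^3 + 16·x^4) + (-6 - 12·x)·Dx + (1 + 4·x + 4·x^2)·Dx^2  (order 2).
h: a_k = 1, 2, -1/2, -2, -59/24, -3/4, 419/720, 59/90, …
ICs: h(0) = 1, h′(0) = 2.

f: a_k = 0, 1, 0, -1/6, 0, 1/120, 0, -1/5040, …
h₀=f(r): pull back L_f along r ⇒ L₀.
Derive L from L₀ (diff closure).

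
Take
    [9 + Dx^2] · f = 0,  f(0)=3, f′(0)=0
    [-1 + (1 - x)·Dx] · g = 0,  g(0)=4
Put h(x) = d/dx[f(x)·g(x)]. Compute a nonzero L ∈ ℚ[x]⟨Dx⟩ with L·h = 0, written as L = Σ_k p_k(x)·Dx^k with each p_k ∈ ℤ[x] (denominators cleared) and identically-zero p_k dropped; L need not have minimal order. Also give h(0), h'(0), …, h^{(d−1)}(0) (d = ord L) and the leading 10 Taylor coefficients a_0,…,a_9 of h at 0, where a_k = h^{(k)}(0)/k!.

f: a_k = 3, 0, -27/2, 0, 81/8, 0, -243/80, 0, 2187/4480, 0, …
g: a_k = 4, 4, 4, 4, 4, 4, 4, 4, 4, 4, …
Sym-product of L_f,L_g gives L₀ (≤ ord 2).
Differentiate: ansatz ord ≤ ord L₀ ⇒ L.
L = (7 - 18·x + 9·x^2) + (-2 + 2·x)·Dx + (1 - 2·x + x^2)·Dx^2  (order 2).
h: a_k = 12, -84, -126, -6, -15/2, -819/10, -1911/20, -13101/140, -117909/1120, -133197/1120, …
ICs: h(0) = 12, h′(0) = -84.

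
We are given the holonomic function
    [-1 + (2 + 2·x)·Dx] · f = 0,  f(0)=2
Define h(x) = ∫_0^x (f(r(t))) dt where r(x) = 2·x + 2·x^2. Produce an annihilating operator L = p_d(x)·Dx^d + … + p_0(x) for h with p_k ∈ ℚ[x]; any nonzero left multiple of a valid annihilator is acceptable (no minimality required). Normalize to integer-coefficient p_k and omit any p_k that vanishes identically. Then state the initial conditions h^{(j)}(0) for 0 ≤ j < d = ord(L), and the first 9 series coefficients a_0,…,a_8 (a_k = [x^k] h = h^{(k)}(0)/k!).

L = (-1 - 2·x)·Dx + (1 + 2·x + 2·x^2)·Dx^2  (order 2).
h: a_k = 0, 2, 1, 1/3, -1/4, 3/20, -1/24, -3/56, 7/64, …
ICs: h(0) = 0, h′(0) = 2.

f: a_k = 2, 1, -1/4, 1/8, -5/64, 7/128, -21/512, 33/1024, -429/16384, …
Change of var in L_f (x↦r) gives L₀.
Integrate: L := L₀·Dx.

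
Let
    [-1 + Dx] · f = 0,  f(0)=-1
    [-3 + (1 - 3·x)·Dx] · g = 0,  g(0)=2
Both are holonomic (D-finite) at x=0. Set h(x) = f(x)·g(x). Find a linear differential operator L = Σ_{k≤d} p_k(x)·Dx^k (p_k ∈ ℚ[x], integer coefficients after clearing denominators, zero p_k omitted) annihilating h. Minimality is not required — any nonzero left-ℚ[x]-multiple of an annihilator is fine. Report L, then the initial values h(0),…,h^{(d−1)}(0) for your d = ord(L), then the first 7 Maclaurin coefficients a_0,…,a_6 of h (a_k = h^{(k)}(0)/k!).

f: a_k = -1, -1, -1/2, -1/6, -1/24, -1/120, -1/720, …
g: a_k = 2, 6, 18, 54, 162, 486, 1458, …
Product ⇒ symmetric product L₀, ord ≤ 1.
L = (4 - 3·x) + (-1 + 3·x)·Dx  (order 1).
h: a_k = -2, -8, -25, -226/3, -2713/12, -10174/15, -732529/360, …
ICs: h(0) = -2.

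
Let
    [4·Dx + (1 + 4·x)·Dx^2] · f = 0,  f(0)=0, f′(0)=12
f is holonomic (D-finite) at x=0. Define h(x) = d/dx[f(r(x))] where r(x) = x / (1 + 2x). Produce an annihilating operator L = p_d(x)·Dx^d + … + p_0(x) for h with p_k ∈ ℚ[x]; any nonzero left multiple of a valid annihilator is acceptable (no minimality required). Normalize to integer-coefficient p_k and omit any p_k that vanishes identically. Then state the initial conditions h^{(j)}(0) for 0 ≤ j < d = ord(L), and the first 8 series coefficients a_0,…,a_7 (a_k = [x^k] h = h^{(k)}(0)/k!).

f: a_k = 0, 12, -24, 64, -192, 3072/5, -2048, 49152/7, …
Change of var in L_f (x↦r) gives L₀.
h=h₀': d/dx-closure on L₀ ⇒ L.
L = (8 + 24·x) + (1 + 8·x + 12·x^2)·Dx  (order 1).
h: a_k = 12, -96, 624, -3840, 23232, -139776, 839424, -5038080, …
ICs: h(0) = 12.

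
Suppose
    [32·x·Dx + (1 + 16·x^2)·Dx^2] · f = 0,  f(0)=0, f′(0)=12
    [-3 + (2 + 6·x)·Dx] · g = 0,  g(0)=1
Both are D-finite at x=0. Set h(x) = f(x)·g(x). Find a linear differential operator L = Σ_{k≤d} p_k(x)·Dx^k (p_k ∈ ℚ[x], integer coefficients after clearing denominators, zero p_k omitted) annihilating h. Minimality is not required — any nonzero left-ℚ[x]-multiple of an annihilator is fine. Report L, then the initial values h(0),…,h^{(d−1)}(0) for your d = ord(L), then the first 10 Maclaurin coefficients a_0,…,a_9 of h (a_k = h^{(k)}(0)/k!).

f: a_k = 0, 12, 0, -64, 0, 3072/5, 0, -49152/7, 0, 262144/3, …
g: a_k = 1, 3/2, -9/8, 27/16, -405/128, 1701/256, -15309/1024, 72171/2048, -2814669/32768, 14073345/65536, …
L₀ := L_f ⊗_s L_g (sym. prod.), ord ≤ 2.
L = (27 - 192·x - 144·x^2) + (-12 + 92·x + 576·x^2 + 576·x^3)·Dx + (4 + 24·x + 100·x^2 + 384·x^3 + 576·x^4)·Dx^2  (order 2).
h: a_k = 0, 12, 18, -155/2, -303/4, 103749/160, 285867/320, -68900757/8960, -170206749/17920, 16044188045/172032, …
ICs: h(0) = 0, h′(0) = 12.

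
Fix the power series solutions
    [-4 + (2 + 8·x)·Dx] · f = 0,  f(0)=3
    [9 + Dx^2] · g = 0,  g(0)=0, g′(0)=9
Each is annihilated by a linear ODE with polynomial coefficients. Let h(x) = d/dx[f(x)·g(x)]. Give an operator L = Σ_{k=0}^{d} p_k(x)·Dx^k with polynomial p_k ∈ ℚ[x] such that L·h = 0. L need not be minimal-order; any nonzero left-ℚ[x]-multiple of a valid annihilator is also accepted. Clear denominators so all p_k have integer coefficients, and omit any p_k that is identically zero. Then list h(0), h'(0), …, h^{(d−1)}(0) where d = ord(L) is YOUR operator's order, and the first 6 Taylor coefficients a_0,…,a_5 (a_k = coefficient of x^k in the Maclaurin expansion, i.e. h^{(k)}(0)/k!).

f: a_k = 3, 6, -6, 12, -30, 84, …
g: a_k = 0, 9, 0, -27/2, 0, 243/40, …
h₀=f·g: eliminate ⇒ L₀, order ≤ 1·2.
h=h₀': d/dx-closure on L₀ ⇒ L.
L = (131 + 1392·x + 4512·x^2 + 6912·x^3 + 6912·x^4) + (4 - 80·x - 576·x^2 - 768·x^3)·Dx + (7 + 80·x + 352·x^2 + 768·x^3 + 768·x^4)·Dx^2  (order 2).
h: a_k = 27, 108, -567/2, 108, -6831/8, 37827/10, …
ICs: h(0) = 27, h′(0) = 108.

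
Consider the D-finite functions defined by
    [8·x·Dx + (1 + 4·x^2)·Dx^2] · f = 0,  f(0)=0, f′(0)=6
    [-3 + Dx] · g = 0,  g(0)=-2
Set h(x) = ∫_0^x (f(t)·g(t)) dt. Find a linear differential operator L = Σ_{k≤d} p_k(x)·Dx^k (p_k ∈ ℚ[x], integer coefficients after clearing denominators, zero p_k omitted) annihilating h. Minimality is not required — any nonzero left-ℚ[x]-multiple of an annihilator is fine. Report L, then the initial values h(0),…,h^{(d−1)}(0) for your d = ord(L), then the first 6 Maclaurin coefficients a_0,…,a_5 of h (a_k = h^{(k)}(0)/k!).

L = (9 - 24·x + 36·x^2)·Dx + (-6 + 8·x - 24·x^2)·Dx^2 + (1 + 4·x^2)·Dx^3  (order 3).
h: a_k = 0, 0, -6, -12, -19/2, -6/5, …
ICs: h(0) = 0, h′(0) = 0, h′′(0) = -12.

f: a_k = 0, 6, 0, -8, 0, 96/5, …
g: a_k = -2, -6, -9, -9, -27/4, -81/20, …
L₀ := L_f ⊗_s L_g (sym. prod.), ord ≤ 2.
∫: right-multiply L₀ by Dx.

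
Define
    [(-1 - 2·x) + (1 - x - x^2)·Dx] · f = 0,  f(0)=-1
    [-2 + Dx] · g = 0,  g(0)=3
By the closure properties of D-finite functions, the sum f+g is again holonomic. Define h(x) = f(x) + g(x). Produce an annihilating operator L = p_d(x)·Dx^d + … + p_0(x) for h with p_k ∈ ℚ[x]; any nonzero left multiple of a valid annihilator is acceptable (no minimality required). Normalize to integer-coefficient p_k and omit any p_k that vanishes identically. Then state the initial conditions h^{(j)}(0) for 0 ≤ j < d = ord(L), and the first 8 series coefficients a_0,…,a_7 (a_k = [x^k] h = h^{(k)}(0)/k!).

L = (-4 - 8·x - 24·x^2 - 8·x^3) + (14·x + 10·x^2 - 8·x^3 - 4·x^4)·Dx + (1 - 5·x + x^2 + 6·x^3 + 2·x^4)·Dx^2  (order 2).
h: a_k = 2, 5, 4, 1, -3, -36/5, -191/15, -2197/105, …
ICs: h(0) = 2, h′(0) = 5.

f: a_k = -1, -1, -2, -3, -5, -8, -13, -21, …
g: a_k = 3, 6, 6, 4, 2, 4/5, 4/15, 8/105, …
Weyl lclm of L_f,L_g ⇒ L₀ (ord ≤ 2).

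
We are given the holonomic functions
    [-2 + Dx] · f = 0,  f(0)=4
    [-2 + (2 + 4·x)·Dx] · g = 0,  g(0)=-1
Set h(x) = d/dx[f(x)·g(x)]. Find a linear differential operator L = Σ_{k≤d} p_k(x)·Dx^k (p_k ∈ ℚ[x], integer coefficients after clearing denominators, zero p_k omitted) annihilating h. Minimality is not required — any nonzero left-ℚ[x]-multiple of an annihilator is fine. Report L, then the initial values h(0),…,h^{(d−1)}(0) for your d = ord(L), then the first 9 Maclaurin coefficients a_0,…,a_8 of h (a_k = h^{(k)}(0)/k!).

f: a_k = 4, 8, 8, 16/3, 8/3, 16/15, 16/45, 32/315, 8/315, …
g: a_k = -1, -1, 1/2, -1/2, 5/8, -7/8, 21/16, -33/16, 429/128, …
L₀ := L_f ⊗_s L_g (sym. prod.), ord ≤ 1.
Derive L from L₀ (diff closure).
L = (7 + 24·x + 16·x^2) + (-3 - 10·x - 8·x^2)·Dx  (order 1).
h: a_k = -12, -28, -34, -22, -107/6, 89/30, -1123/60, 39551/1260, -88853/1440, …
ICs: h(0) = -12.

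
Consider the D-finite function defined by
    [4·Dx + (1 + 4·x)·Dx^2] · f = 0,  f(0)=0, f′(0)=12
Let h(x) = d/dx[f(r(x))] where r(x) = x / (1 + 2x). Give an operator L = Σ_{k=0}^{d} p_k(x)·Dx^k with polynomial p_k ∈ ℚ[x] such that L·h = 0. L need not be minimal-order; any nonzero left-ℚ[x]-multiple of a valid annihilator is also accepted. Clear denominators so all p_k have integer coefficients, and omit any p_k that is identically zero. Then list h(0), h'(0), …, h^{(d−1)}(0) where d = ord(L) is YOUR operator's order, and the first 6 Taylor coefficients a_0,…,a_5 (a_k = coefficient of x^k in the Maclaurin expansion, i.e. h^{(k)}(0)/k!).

L = (8 + 24·x) + (1 + 8·x + 12·x^2)·Dx  (order 1).
h: a_k = 12, -96, 624, -3840, 23232, -139776, …
ICs: h(0) = 12.

f: a_k = 0, 12, -24, 64, -192, 3072/5, …
L₀ from L_f via x↦r, Dx↦r'^{-1}Dx.
Derive L from L₀ (diff closure).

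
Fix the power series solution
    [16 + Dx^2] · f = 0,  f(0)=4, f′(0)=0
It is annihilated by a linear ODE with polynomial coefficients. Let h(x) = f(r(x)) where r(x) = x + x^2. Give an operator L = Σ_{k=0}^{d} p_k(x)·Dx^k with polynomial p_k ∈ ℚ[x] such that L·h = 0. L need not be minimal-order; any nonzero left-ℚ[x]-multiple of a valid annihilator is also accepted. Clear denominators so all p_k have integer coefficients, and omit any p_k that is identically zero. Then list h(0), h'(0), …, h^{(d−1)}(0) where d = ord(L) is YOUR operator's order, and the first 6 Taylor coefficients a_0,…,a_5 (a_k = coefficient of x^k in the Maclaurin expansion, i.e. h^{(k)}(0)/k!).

f: a_k = 4, 0, -32, 0, 128/3, 0, …
Substitute x→r, Dx→(1/r')Dx; clear ⇒ L₀.
L = (16 + 96·x + 192·x^2 + 128·x^3) - 2·Dx + (1 + 2·x)·Dx^2  (order 2).
h: a_k = 4, 0, -32, -64, 32/3, 512/3, …
ICs: h(0) = 4, h′(0) = 0.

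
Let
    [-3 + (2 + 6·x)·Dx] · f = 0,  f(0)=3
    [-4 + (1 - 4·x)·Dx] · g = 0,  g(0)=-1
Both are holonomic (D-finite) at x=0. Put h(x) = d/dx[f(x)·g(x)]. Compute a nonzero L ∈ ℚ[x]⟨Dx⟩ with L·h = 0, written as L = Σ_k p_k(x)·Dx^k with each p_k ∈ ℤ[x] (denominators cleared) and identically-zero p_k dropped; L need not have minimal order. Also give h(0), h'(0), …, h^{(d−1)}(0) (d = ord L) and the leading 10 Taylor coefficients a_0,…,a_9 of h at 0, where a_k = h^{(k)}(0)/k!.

L = (167 + 792·x + 432·x^2) + (-22 - 2·x + 288·x^2 + 288·x^3)·Dx  (order 1).
h: a_k = -33/2, -501/4, -12267/16, -129633/32, -5210835/256, -49886235/512, -932725311/2048, -8519330265/4096, -613771759395/65536, -5453595750615/131072, …
ICs: h(0) = -33/2.

f: a_k = 3, 9/2, -27/8, 81/16, -1215/128, 5103/256, -45927/1024, 216513/2048, -8444007/32768, 42220035/65536, …
g: a_k = -1, -4, -16, -64, -256, -1024, -4096, -16384, -65536, -262144, …
f·g: L₀ = L_f ⊗_s L_g, ord ≤ 1·1.
Derive L from L₀ (diff closure).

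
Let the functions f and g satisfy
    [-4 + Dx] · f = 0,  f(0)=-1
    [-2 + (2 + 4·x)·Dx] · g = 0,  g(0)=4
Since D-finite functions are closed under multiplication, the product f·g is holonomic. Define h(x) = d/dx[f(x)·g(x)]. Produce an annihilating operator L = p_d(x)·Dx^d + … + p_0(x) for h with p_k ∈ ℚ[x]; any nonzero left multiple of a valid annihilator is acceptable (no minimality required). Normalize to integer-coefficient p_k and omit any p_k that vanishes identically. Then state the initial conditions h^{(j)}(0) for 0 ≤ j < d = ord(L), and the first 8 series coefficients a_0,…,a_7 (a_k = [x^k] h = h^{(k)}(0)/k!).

f: a_k = -1, -4, -8, -32/3, -32/3, -128/15, -256/45, -1024/315, …
g: a_k = 4, 4, -2, 2, -5/2, 7/2, -21/4, 33/4, …
f·g: L₀ = L_f ⊗_s L_g, ord ≤ 1·1.
Differentiate: ansatz ord ≤ ord L₀ ⇒ L.
L = (23 + 80·x + 64·x^2) + (-5 - 18·x - 16·x^2)·Dx  (order 1).
h: a_k = -20, -92, -206, -898/3, -1949/6, -1643/6, -36047/180, -135617/1260, …
ICs: h(0) = -20.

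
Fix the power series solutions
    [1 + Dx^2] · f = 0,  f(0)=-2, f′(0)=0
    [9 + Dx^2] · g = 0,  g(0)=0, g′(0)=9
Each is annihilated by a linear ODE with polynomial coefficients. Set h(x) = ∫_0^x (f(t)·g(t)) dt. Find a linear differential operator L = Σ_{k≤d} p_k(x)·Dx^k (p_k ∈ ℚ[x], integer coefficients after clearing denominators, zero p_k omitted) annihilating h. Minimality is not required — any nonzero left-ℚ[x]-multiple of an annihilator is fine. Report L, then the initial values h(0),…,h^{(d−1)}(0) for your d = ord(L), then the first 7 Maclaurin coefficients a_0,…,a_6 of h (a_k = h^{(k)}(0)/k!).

L = 64·Dx + 20·Dx^3 + Dx^5  (order 5).
h: a_k = 0, 0, -9, 0, 9, 0, -22/5, …
ICs: h(0) = 0, h′(0) = 0, h′′(0) = -18, h′′′(0) = 0, h′′′′(0) = 216.

f: a_k = -2, 0, 1, 0, -1/12, 0, 1/360, …
g: a_k = 0, 9, 0, -27/2, 0, 243/40, 0, …
Product ⇒ symmetric product L₀, ord ≤ 4.
h=∫₀ˣh₀: take L = L₀·Dx.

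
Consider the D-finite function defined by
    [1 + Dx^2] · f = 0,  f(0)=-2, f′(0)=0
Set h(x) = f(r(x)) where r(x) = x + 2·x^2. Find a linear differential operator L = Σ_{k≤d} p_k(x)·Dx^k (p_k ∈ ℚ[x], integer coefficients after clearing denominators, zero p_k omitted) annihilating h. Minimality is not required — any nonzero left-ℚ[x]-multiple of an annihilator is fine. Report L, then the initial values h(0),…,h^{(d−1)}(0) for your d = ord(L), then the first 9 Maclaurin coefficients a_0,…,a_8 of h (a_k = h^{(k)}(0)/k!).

L = (1 + 12·x + 48·x^2 + 64·x^3) - 4·Dx + (1 + 4·x)·Dx^2  (order 2).
h: a_k = -2, 0, 1, 4, 47/12, -2/3, -719/360, -79/30, -23521/20160, …
ICs: h(0) = -2, h′(0) = 0.

f: a_k = -2, 0, 1, 0, -1/12, 0, 1/360, 0, -1/20160, …
Change of var in L_f (x↦r) gives L₀.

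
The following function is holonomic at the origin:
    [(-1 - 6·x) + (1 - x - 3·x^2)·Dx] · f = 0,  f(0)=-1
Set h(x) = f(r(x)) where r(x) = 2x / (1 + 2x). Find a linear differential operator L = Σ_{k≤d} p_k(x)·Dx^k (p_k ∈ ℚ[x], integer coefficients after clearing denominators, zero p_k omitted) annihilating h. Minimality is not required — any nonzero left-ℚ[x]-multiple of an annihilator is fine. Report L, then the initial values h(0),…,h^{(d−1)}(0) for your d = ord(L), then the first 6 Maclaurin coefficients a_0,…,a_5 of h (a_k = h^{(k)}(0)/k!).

L = (2 + 28·x) + (-1 - 4·x + 8·x^2 + 24·x^3)·Dx  (order 1).
h: a_k = -1, -2, -12, 0, -144, 288, …
ICs: h(0) = -1.

f: a_k = -1, -1, -4, -7, -19, -40, …
L₀ from L_f via x↦r, Dx↦r'^{-1}Dx.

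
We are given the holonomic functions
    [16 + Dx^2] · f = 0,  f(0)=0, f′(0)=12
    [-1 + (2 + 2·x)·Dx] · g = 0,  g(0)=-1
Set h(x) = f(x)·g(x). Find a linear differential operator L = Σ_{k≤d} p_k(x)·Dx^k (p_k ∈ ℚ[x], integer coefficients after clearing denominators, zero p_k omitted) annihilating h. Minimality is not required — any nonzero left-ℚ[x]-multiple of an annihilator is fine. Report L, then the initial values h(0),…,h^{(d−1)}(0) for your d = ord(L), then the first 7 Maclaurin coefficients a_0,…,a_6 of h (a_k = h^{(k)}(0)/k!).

f: a_k = 0, 12, 0, -32, 0, 128/5, 0, …
g: a_k = -1, -1/2, 1/8, -1/16, 5/128, -7/256, 21/1024, …
f·g: L₀ = L_f ⊗_s L_g, ord ≤ 2·1.
L = (67 + 128·x + 64·x^2) + (-4 - 4·x)·Dx + (4 + 8·x + 4·x^2)·Dx^2  (order 2).
h: a_k = 0, -12, -6, 67/2, 61/4, -4661/160, -3561/320, …
ICs: h(0) = 0, h′(0) = -12.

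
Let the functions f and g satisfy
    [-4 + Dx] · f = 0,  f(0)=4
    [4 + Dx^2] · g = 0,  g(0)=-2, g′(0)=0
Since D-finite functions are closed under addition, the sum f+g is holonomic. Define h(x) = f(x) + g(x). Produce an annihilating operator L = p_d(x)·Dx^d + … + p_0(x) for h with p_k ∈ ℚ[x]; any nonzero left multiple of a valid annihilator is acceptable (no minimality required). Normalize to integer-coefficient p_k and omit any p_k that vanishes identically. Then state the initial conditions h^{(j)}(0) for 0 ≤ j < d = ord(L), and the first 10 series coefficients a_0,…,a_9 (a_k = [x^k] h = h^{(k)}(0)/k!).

L = -16 + 4·Dx - 4·Dx^2 + Dx^3  (order 3).
h: a_k = 2, 16, 36, 128/3, 124/3, 512/15, 344/15, 4096/315, 292/45, 8192/2835, …
ICs: h(0) = 2, h′(0) = 16, h′′(0) = 72.

f: a_k = 4, 16, 32, 128/3, 128/3, 512/15, 1024/45, 4096/315, 2048/315, 8192/2835, …
g: a_k = -2, 0, 4, 0, -4/3, 0, 8/45, 0, -4/315, 0, …
Sum ⇒ L₀ = lclm(L_f,L_g) in ℚ(x)⟨Dx⟩.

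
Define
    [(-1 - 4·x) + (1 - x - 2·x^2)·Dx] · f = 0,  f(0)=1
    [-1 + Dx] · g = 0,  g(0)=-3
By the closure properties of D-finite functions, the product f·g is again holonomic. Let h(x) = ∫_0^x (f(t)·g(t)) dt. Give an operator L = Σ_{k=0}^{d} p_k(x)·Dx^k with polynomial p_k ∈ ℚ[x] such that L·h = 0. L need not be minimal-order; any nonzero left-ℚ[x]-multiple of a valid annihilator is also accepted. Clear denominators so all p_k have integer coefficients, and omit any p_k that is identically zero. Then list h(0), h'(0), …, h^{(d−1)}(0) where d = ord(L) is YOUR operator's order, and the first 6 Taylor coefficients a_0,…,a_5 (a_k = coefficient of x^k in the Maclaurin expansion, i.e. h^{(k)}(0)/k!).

f: a_k = 1, 1, 3, 5, 11, 21, …
g: a_k = -3, -3, -3/2, -1/2, -1/8, -1/40, …
Sym-product of L_f,L_g gives L₀ (≤ ord 1).
∫: right-multiply L₀ by Dx.
L = (2 + 3·x - 2·x^2)·Dx + (-1 + x + 2·x^2)·Dx^2  (order 2).
h: a_k = 0, -3, -3, -9/2, -13/2, -85/8, …
ICs: h(0) = 0, h′(0) = -3.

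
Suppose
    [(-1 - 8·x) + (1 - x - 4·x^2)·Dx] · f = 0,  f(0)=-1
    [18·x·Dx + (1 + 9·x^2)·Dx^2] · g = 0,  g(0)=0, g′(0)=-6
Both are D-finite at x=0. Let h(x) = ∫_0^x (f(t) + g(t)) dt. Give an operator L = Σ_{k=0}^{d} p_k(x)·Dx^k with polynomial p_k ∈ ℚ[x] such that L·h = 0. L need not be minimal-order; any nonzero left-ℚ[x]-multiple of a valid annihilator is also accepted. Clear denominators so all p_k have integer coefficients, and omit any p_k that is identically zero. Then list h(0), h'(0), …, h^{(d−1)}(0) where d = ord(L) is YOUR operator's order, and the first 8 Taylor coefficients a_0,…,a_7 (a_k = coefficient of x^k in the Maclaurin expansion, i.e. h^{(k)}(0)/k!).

L = (-90 + 360·x + 6462·x^2 + 14688·x^3 + 63936·x^4 + 31104·x^6)·Dx^2 + (36 + 294·x + 324·x^2 + 3198·x^3 + 13680·x^4 + 46080·x^5 + 3888·x^6 + 31104·x^7)·Dx^3 + (-5 - 16·x - 160·x^2 + 96·x^3 - 555·x^4 + 2304·x^5 + 4896·x^6 + 1296·x^7 + 5184·x^8)·Dx^4  (order 4).
h: a_k = 0, -1, -7/2, -5/3, 9/4, -29/5, -811/30, -181/7, …
ICs: h(0) = 0, h′(0) = -1, h′′(0) = -7, h′′′(0) = -10.

f: a_k = -1, -1, -5, -9, -29, -65, -181, -441, …
g: a_k = 0, -6, 0, 18, 0, -486/5, 0, 4374/7, …
Sum ⇒ L₀ = lclm(L_f,L_g) in ℚ(x)⟨Dx⟩.
Integrate: L := L₀·Dx.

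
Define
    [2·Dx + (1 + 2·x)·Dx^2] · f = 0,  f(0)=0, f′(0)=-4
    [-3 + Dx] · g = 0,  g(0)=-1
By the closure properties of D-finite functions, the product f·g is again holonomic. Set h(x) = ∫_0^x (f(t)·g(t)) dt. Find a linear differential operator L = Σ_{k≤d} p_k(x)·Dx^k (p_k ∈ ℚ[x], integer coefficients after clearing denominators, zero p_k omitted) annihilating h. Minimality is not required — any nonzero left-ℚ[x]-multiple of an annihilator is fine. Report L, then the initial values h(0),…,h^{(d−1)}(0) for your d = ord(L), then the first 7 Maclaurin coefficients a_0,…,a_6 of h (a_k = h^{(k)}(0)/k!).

L = (3 + 18·x)·Dx + (-4 - 12·x)·Dx^2 + (1 + 2·x)·Dx^3  (order 3).
h: a_k = 0, 0, 2, 8/3, 17/6, 8/5, 83/60, …
ICs: h(0) = 0, h′(0) = 0, h′′(0) = 4.

f: a_k = 0, -4, 4, -16/3, 8, -64/5, 64/3, …
g: a_k = -1, -3, -9/2, -9/2, -27/8, -81/40, -81/80, …
Sym-product of L_f,L_g gives L₀ (≤ ord 2).
h=∫₀ˣh₀: take L = L₀·Dx.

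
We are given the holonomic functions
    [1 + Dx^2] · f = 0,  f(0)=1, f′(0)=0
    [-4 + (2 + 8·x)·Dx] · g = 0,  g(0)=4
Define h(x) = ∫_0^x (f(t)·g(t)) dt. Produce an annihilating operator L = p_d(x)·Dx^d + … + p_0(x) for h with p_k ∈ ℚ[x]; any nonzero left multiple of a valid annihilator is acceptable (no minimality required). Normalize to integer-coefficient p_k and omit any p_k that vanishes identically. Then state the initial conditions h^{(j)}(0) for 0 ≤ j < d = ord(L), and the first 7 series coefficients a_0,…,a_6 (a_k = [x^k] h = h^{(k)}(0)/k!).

L = (13 + 8·x + 16·x^2)·Dx + (-4 - 16·x)·Dx^2 + (1 + 8·x + 16·x^2)·Dx^3  (order 3).
h: a_k = 0, 4, 4, -10/3, 3, -43/6, 313/18, …
ICs: h(0) = 0, h′(0) = 4, h′′(0) = 8.

f: a_k = 1, 0, -1/2, 0, 1/24, 0, -1/720, …
g: a_k = 4, 8, -8, 16, -40, 112, -336, …
Sym-product of L_f,L_g gives L₀ (≤ ord 2).
h=∫h₀ ⇒ L = L₀·Dx.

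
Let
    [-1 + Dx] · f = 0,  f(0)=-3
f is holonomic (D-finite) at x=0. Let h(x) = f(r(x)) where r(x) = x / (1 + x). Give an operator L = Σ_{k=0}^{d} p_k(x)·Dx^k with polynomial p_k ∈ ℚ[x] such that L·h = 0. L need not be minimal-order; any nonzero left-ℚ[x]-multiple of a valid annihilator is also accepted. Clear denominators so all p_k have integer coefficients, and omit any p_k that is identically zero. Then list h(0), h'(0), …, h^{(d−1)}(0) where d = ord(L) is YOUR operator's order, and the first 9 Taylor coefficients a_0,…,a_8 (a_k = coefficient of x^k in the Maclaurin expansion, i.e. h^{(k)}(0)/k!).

f: a_k = -3, -3, -3/2, -1/2, -1/8, -1/40, -1/240, -1/1680, -1/13440, …
Change of var in L_f (x↦r) gives L₀.
L = -1 + (1 + 2·x + x^2)·Dx  (order 1).
h: a_k = -3, -3, 3/2, -1/2, -1/8, 19/40, -151/240, 1091/1680, -7841/13440, …
ICs: h(0) = -3.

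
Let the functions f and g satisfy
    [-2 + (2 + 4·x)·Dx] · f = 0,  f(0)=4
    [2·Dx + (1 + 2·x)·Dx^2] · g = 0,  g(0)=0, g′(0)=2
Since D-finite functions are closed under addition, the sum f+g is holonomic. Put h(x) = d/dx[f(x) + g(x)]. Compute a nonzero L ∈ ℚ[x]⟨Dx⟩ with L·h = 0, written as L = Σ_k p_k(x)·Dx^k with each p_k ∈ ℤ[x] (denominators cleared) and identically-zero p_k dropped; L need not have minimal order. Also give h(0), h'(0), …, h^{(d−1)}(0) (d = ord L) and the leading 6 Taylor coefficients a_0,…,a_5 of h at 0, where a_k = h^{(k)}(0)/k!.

f: a_k = 4, 4, -2, 2, -5/2, 7/2, …
g: a_k = 0, 2, -2, 8/3, -4, 32/5, …
Sum ⇒ L₀ = lclm(L_f,L_g) in ℚ(x)⟨Dx⟩.
Differentiate: ansatz ord ≤ ord L₀ ⇒ L.
L = 2 + (5 + 10·x)·Dx + (1 + 4·x + 4·x^2)·Dx^2  (order 2).
h: a_k = 6, -8, 14, -26, 99/2, -191/2, …
ICs: h(0) = 6, h′(0) = -8.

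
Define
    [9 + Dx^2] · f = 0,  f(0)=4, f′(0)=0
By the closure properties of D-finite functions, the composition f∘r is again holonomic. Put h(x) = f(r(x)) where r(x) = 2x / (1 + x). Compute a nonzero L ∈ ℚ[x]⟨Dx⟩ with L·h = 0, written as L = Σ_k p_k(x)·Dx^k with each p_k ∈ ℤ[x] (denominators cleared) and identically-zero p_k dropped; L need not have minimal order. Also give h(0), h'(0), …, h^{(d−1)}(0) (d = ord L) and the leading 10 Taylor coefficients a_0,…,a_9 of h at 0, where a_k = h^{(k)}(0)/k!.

f: a_k = 4, 0, -18, 0, 27/2, 0, -81/20, 0, 729/1120, 0, …
Substitute x→r, Dx→(1/r')Dx; clear ⇒ L₀.
L = 36 + (2 + 6·x + 6·x^2 + 2·x^3)·Dx + (1 + 4·x + 6·x^2 + 4·x^3 + x^4)·Dx^2  (order 2).
h: a_k = 4, 0, -72, 144, 0, -576, 7704/5, -11664/5, 12456/7, 58176/35, …
ICs: h(0) = 4, h′(0) = 0.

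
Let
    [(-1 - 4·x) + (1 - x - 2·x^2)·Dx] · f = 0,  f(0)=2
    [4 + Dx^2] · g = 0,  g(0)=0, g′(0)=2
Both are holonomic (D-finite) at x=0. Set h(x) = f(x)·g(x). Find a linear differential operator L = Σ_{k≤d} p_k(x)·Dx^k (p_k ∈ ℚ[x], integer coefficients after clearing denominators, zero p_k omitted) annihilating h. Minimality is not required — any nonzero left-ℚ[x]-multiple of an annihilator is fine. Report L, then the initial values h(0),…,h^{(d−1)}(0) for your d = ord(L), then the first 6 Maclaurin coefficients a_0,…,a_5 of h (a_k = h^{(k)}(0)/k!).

f: a_k = 2, 2, 6, 10, 22, 42, …
g: a_k = 0, 2, 0, -4/3, 0, 4/15, …
Sym-product of L_f,L_g gives L₀ (≤ ord 2).
L = (4·x + 8·x^2) + (2 + 8·x)·Dx + (-1 + x + 2·x^2)·Dx^2  (order 2).
h: a_k = 0, 4, 4, 28/3, 52/3, 548/15, …
ICs: h(0) = 0, h′(0) = 4.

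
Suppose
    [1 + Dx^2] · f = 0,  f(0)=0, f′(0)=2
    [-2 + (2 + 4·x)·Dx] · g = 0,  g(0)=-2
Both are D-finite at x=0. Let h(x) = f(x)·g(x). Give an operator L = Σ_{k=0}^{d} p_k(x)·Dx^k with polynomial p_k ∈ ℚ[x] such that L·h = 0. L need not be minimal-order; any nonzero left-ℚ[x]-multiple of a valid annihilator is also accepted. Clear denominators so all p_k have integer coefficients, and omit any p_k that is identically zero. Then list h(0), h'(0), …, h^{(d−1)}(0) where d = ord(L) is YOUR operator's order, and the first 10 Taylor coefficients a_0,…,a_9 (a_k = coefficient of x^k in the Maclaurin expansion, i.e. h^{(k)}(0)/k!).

f: a_k = 0, 2, 0, -1/3, 0, 1/60, 0, -1/2520, 0, 1/181440, …
g: a_k = -2, -2, 1, -1, 5/4, -7/4, 21/8, -33/8, 429/64, -715/64, …
Product ⇒ symmetric product L₀, ord ≤ 2.
L = (4 + 4·x + 4·x^2) + (-2 - 4·x)·Dx + (1 + 4·x + 4·x^2)·Dx^2  (order 2).
h: a_k = 0, -4, -4, 8/3, -4/3, 32/15, -16/5, 1528/315, -484/63, 35584/2835, …
ICs: h(0) = 0, h′(0) = -4.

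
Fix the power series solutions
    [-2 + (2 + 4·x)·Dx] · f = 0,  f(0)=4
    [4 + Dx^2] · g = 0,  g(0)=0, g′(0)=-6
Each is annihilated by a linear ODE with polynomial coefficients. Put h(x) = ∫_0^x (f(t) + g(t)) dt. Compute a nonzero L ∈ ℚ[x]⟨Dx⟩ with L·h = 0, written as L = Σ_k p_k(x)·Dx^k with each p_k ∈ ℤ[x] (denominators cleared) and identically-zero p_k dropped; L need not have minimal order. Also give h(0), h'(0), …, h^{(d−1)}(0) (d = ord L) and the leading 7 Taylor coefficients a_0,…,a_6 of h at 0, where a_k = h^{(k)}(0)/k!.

f: a_k = 4, 4, -2, 2, -5/2, 7/2, -21/4, …
g: a_k = 0, -6, 0, 4, 0, -4/5, 0, …
f+g: L₀ = lclm(L_f,L_g), ord ≤ 1+2.
∫: right-multiply L₀ by Dx.
L = (-28 - 64·x - 64·x^2)·Dx + (12 + 88·x + 192·x^2 + 128·x^3)·Dx^2 + (-7 - 16·x - 16·x^2)·Dx^3 + (3 + 22·x + 48·x^2 + 32·x^3)·Dx^4  (order 4).
h: a_k = 0, 4, -1, -2/3, 3/2, -1/2, 9/20, …
ICs: h(0) = 0, h′(0) = 4, h′′(0) = -2, h′′′(0) = -4.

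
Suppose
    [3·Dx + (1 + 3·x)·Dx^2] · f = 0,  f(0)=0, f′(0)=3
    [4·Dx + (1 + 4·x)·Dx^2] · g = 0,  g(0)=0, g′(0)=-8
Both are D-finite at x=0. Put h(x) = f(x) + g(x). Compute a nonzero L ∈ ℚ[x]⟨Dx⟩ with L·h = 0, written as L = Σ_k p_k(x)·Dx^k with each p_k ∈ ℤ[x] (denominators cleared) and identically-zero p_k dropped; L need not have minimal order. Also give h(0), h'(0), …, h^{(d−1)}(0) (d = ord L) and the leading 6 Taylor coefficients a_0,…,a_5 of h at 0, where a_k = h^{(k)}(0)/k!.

f: a_k = 0, 3, -9/2, 9, -81/4, 243/5, …
g: a_k = 0, -8, 16, -128/3, 128, -2048/5, …
Weyl lclm of L_f,L_g ⇒ L₀ (ord ≤ 4).
L = 24·Dx + (14 + 48·x)·Dx^2 + (1 + 7·x + 12·x^2)·Dx^3  (order 3).
h: a_k = 0, -5, 23/2, -101/3, 431/4, -361, …
ICs: h(0) = 0, h′(0) = -5, h′′(0) = 23.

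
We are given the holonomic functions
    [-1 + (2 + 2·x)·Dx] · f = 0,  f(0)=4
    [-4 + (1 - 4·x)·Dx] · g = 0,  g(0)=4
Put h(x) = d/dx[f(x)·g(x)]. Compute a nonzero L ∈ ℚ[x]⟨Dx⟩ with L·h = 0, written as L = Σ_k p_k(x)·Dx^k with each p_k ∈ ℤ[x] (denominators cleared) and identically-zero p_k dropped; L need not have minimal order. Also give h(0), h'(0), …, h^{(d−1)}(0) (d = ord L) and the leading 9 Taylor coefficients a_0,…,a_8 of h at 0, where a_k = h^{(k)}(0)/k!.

f: a_k = 4, 2, -1/2, 1/4, -5/32, 7/64, -21/256, 33/512, -429/8192, …
g: a_k = 4, 16, 64, 256, 1024, 4096, 16384, 65536, 262144, …
L₀ := L_f ⊗_s L_g (sym. prod.), ord ≤ 1.
h=h₀': d/dx-closure on L₀ ⇒ L.
L = (143 + 216·x + 48·x^2) + (-18 + 46·x + 96·x^2 + 32·x^3)·Dx  (order 1).
h: a_k = 72, 572, 3435, 36635/2, 1465435/16, 14068113/32, 262605007/128, 2400959635/256, 172869100155/4096, …
ICs: h(0) = 72.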